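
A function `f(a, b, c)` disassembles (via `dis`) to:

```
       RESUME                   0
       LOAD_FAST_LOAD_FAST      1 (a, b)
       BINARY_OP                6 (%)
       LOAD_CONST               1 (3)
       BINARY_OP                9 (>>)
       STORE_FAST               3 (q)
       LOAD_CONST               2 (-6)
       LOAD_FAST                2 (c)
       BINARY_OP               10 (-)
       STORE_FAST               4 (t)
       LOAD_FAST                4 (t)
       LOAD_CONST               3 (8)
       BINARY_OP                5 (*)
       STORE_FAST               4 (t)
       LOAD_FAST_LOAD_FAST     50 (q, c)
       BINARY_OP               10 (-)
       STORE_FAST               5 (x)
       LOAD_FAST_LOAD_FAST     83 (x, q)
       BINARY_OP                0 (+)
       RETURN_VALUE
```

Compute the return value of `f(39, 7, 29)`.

-29

LOAD_FAST_LOAD_FAST a,b → push 39,7. Stack: [39, 7]
BINARY_OP % → 39 % 7 = 4. Stack: [4]
LOAD_CONST → push 3. Stack: [4, 3]
BINARY_OP >> → 4 >> 3 = 0. Stack: [0]
STORE_FAST q → q=0. Stack: []
LOAD_CONST → push -6. Stack: [-6]
LOAD_FAST c → push 29. Stack: [-6, 29]
BINARY_OP - → -6 - 29 = -35. Stack: [-35]
STORE_FAST t → t=-35. Stack: []
LOAD_FAST t → push -35. Stack: [-35]
LOAD_CONST → push 8. Stack: [-35, 8]
BINARY_OP * → -35 * 8 = -280. Stack: [-280]
STORE_FAST t → t=-280. Stack: []
LOAD_FAST_LOAD_FAST q,c → push 0,29. Stack: [0, 29]
BINARY_OP - → 0 - 29 = -29. Stack: [-29]
STORE_FAST x → x=-29. Stack: []
LOAD_FAST_LOAD_FAST x,q → push -29,0. Stack: [-29, 0]
BINARY_OP + → -29 + 0 = -29. Stack: [-29]
RETURN_VALUE → return -29.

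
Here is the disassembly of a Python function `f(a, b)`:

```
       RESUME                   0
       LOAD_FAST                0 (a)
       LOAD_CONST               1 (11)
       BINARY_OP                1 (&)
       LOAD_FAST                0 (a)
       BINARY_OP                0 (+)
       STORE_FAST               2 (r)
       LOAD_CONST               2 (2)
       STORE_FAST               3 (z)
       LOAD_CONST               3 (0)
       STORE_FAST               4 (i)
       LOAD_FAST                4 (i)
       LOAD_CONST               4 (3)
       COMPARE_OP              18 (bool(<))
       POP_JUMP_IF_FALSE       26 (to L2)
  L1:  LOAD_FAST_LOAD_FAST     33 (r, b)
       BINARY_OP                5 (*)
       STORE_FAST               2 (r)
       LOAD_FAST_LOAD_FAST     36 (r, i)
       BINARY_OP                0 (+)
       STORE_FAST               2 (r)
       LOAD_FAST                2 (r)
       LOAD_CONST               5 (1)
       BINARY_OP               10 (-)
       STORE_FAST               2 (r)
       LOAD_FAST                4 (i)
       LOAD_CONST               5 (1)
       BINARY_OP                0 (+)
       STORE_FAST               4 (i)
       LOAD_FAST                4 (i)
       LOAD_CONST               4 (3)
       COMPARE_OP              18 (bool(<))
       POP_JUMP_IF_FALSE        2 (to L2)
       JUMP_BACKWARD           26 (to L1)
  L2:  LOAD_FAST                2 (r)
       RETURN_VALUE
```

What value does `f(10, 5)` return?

2476

LOAD_FAST a → push 10
LOAD_CONST → push 11
BINARY_OP & → 10 & 11 = 10
LOAD_FAST a → push 10
BINARY_OP + → 10 + 10 = 20
STORE_FAST r → r=20
LOAD_CONST → push 2
STORE_FAST z → z=2
LOAD_CONST → push 0
STORE_FAST i → i=0
LOAD_FAST i → push 0
LOAD_CONST → push 3
COMPARE_OP bool(<) → 0 vs 3 = True
POP_JUMP_IF_FALSE → pop True; no jump
LOAD_FAST_LOAD_FAST r,b → push 20,5
BINARY_OP * → 20 * 5 = 100
STORE_FAST r → r=100
LOAD_FAST_LOAD_FAST r,i → push 100,0
BINARY_OP + → 100 + 0 = 100
STORE_FAST r → r=100
LOAD_FAST r → push 100
LOAD_CONST → push 1
BINARY_OP - → 100 - 1 = 99
STORE_FAST r → r=99
LOAD_FAST i → push 0
LOAD_CONST → push 1
BINARY_OP + → 0 + 1 = 1
STORE_FAST i → i=1
LOAD_FAST i → push 1
LOAD_CONST → push 3
COMPARE_OP bool(<) → 1 vs 3 = True
POP_JUMP_IF_FALSE → pop True; no jump
LOAD_FAST_LOAD_FAST r,b → push 99,5
BINARY_OP * → 99 * 5 = 495
STORE_FAST r → r=495
LOAD_FAST_LOAD_FAST r,i → push 495,1
BINARY_OP + → 495 + 1 = 496
STORE_FAST r → r=496
LOAD_FAST r → push 496
LOAD_CONST → push 1
BINARY_OP - → 496 - 1 = 495
STORE_FAST r → r=495
LOAD_FAST i → push 1
LOAD_CONST → push 1
BINARY_OP + → 1 + 1 = 2
STORE_FAST i → i=2
LOAD_FAST i → push 2
LOAD_CONST → push 3
COMPARE_OP bool(<) → 2 vs 3 = True
POP_JUMP_IF_FALSE → pop True; no jump
LOAD_FAST_LOAD_FAST r,b → push 495,5
BINARY_OP * → 495 * 5 = 2475
STORE_FAST r → r=2475
LOAD_FAST_LOAD_FAST r,i → push 2475,2
BINARY_OP + → 2475 + 2 = 2477
STORE_FAST r → r=2477
LOAD_FAST r → push 2477
LOAD_CONST → push 1
BINARY_OP - → 2477 - 1 = 2476
STORE_FAST r → r=2476
LOAD_FAST i → push 2
LOAD_CONST → push 1
BINARY_OP + → 2 + 1 = 3
STORE_FAST i → i=3
LOAD_FAST i → push 3
LOAD_CONST → push 3
COMPARE_OP bool(<) → 3 vs 3 = False
POP_JUMP_IF_FALSE → pop False; jump
LOAD_FAST r → push 2476
RETURN_VALUE → return 2476.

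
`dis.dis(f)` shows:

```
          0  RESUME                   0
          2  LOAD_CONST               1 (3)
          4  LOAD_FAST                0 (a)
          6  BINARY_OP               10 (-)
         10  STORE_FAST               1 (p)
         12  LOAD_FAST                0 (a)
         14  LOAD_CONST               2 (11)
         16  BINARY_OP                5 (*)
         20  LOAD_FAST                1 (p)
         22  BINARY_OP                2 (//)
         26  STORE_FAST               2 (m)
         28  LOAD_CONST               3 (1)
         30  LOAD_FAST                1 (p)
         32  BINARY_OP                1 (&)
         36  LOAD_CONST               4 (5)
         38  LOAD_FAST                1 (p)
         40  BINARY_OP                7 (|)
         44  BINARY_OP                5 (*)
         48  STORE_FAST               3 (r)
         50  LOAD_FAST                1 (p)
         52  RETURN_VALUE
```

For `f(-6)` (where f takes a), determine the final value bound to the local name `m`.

-8

LOAD_CONST → push 3. Stack: [3]
LOAD_FAST a → push -6. Stack: [3, -6]
BINARY_OP - → 3 - -6 = 9. Stack: [9]
STORE_FAST p → p=9. Stack: []
LOAD_FAST a → push -6. Stack: [-6]
LOAD_CONST → push 11. Stack: [-6, 11]
BINARY_OP * → -6 * 11 = -66. Stack: [-66]
LOAD_FAST p → push 9. Stack: [-66, 9]
BINARY_OP // → -66 // 9 = -8. Stack: [-8]
STORE_FAST m → m=-8. Stack: []
LOAD_CONST → push 1. Stack: [1]
LOAD_FAST p → push 9. Stack: [1, 9]
BINARY_OP & → 1 & 9 = 1. Stack: [1]
LOAD_CONST → push 5. Stack: [1, 5]
LOAD_FAST p → push 9. Stack: [1, 5, 9]
BINARY_OP | → 5 | 9 = 13. Stack: [1, 13]
BINARY_OP * → 1 * 13 = 13. Stack: [13]
STORE_FAST r → r=13. Stack: []
LOAD_FAST p → push 9. Stack: [9]
RETURN_VALUE → return 9.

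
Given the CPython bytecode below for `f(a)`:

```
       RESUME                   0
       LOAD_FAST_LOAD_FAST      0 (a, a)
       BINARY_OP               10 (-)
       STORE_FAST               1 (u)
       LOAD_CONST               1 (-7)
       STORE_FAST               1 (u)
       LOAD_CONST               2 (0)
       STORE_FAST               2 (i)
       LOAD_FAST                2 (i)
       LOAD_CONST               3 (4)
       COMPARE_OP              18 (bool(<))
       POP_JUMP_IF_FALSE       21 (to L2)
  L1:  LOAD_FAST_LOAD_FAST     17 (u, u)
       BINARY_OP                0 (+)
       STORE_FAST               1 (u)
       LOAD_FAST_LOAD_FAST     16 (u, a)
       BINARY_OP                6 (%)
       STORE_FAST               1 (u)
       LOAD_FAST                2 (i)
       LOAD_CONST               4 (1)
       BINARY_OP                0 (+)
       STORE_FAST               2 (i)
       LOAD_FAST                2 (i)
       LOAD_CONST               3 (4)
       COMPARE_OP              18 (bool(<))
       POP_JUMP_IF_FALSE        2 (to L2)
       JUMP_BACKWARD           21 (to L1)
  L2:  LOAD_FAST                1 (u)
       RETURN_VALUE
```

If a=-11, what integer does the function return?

LOAD_FAST_LOAD_FAST a,a → push -11,-11
BINARY_OP - → -11 - -11 = 0
STORE_FAST u → u=0
LOAD_CONST → push -7
STORE_FAST u → u=-7
LOAD_CONST → push 0
STORE_FAST i → i=0
LOAD_FAST i → push 0
LOAD_CONST → push 4
COMPARE_OP bool(<) → 0 vs 4 = True
POP_JUMP_IF_FALSE → pop True; no jump
LOAD_FAST_LOAD_FAST u,u → push -7,-7
BINARY_OP + → -7 + -7 = -14
STORE_FAST u → u=-14
LOAD_FAST_LOAD_FAST u,a → push -14,-11
BINARY_OP % → -14 % -11 = -3
STORE_FAST u → u=-3
LOAD_FAST i → push 0
LOAD_CONST → push 1
BINARY_OP + → 0 + 1 = 1
STORE_FAST i → i=1
LOAD_FAST i → push 1
LOAD_CONST → push 4
COMPARE_OP bool(<) → 1 vs 4 = True
POP_JUMP_IF_FALSE → pop True; no jump
LOAD_FAST_LOAD_FAST u,u → push -3,-3
BINARY_OP + → -3 + -3 = -6
STORE_FAST u → u=-6
LOAD_FAST_LOAD_FAST u,a → push -6,-11
BINARY_OP % → -6 % -11 = -6
STORE_FAST u → u=-6
LOAD_FAST i → push 1
LOAD_CONST → push 1
BINARY_OP + → 1 + 1 = 2
STORE_FAST i → i=2
LOAD_FAST i → push 2
LOAD_CONST → push 4
COMPARE_OP bool(<) → 2 vs 4 = True
POP_JUMP_IF_FALSE → pop True; no jump
LOAD_FAST_LOAD_FAST u,u → push -6,-6
BINARY_OP + → -6 + -6 = -12
STORE_FAST u → u=-12
LOAD_FAST_LOAD_FAST u,a → push -12,-11
BINARY_OP % → -12 % -11 = -1
STORE_FAST u → u=-1
LOAD_FAST i → push 2
LOAD_CONST → push 1
BINARY_OP + → 2 + 1 = 3
STORE_FAST i → i=3
LOAD_FAST i → push 3
LOAD_CONST → push 4
COMPARE_OP bool(<) → 3 vs 4 = True
POP_JUMP_IF_FALSE → pop True; no jump
LOAD_FAST_LOAD_FAST u,u → push -1,-1
BINARY_OP + → -1 + -1 = -2
STORE_FAST u → u=-2
LOAD_FAST_LOAD_FAST u,a → push -2,-11
BINARY_OP % → -2 % -11 = -2
STORE_FAST u → u=-2
LOAD_FAST i → push 3
LOAD_CONST → push 1
BINARY_OP + → 3 + 1 = 4
STORE_FAST i → i=4
LOAD_FAST i → push 4
LOAD_CONST → push 4
COMPARE_OP bool(<) → 4 vs 4 = False
POP_JUMP_IF_FALSE → pop False; jump
LOAD_FAST u → push -2
RETURN_VALUE → return -2.

-2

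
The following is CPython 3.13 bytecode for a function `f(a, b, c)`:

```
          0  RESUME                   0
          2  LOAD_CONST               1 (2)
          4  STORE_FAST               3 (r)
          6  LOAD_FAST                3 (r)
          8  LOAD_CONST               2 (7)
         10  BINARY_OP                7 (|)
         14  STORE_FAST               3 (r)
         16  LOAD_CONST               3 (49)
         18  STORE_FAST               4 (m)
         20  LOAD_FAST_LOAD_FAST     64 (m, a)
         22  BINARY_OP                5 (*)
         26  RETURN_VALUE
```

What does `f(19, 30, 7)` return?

931

LOAD_CONST → push 2. Stack: [2]
STORE_FAST r → r=2. Stack: []
LOAD_FAST r → push 2. Stack: [2]
LOAD_CONST → push 7. Stack: [2, 7]
BINARY_OP | → 2 | 7 = 7. Stack: [7]
STORE_FAST r → r=7. Stack: []
LOAD_CONST → push 49. Stack: [49]
STORE_FAST m → m=49. Stack: []
LOAD_FAST_LOAD_FAST m,a → push 49,19. Stack: [49, 19]
BINARY_OP * → 49 * 19 = 931. Stack: [931]
RETURN_VALUE → return 931.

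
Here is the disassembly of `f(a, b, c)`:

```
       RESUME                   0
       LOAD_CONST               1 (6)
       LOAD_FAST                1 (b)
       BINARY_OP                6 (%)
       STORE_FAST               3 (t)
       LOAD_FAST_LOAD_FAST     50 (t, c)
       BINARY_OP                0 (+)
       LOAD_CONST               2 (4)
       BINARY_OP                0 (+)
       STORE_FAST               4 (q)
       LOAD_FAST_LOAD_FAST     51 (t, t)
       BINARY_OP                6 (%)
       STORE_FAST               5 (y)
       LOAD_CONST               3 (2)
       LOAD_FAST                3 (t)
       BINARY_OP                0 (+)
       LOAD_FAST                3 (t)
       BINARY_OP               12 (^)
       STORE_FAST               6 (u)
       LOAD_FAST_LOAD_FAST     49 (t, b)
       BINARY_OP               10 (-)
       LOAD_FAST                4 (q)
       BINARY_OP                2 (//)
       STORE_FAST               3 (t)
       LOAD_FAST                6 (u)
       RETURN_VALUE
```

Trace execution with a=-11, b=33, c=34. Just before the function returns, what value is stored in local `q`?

44

LOAD_CONST → push 6. Stack: [6]
LOAD_FAST b → push 33. Stack: [6, 33]
BINARY_OP % → 6 % 33 = 6. Stack: [6]
STORE_FAST t → t=6. Stack: []
LOAD_FAST_LOAD_FAST t,c → push 6,34. Stack: [6, 34]
BINARY_OP + → 6 + 34 = 40. Stack: [40]
LOAD_CONST → push 4. Stack: [40, 4]
BINARY_OP + → 40 + 4 = 44. Stack: [44]
STORE_FAST q → q=44. Stack: []
LOAD_FAST_LOAD_FAST t,t → push 6,6. Stack: [6, 6]
BINARY_OP % → 6 % 6 = 0. Stack: [0]
STORE_FAST y → y=0. Stack: []
LOAD_CONST → push 2. Stack: [2]
LOAD_FAST t → push 6. Stack: [2, 6]
BINARY_OP + → 2 + 6 = 8. Stack: [8]
LOAD_FAST t → push 6. Stack: [8, 6]
BINARY_OP ^ → 8 ^ 6 = 14. Stack: [14]
STORE_FAST u → u=14. Stack: []
LOAD_FAST_LOAD_FAST t,b → push 6,33. Stack: [6, 33]
BINARY_OP - → 6 - 33 = -27. Stack: [-27]
LOAD_FAST q → push 44. Stack: [-27, 44]
BINARY_OP // → -27 // 44 = -1. Stack: [-1]
STORE_FAST t → t=-1. Stack: []
LOAD_FAST u → push 14. Stack: [14]
RETURN_VALUE → return 14.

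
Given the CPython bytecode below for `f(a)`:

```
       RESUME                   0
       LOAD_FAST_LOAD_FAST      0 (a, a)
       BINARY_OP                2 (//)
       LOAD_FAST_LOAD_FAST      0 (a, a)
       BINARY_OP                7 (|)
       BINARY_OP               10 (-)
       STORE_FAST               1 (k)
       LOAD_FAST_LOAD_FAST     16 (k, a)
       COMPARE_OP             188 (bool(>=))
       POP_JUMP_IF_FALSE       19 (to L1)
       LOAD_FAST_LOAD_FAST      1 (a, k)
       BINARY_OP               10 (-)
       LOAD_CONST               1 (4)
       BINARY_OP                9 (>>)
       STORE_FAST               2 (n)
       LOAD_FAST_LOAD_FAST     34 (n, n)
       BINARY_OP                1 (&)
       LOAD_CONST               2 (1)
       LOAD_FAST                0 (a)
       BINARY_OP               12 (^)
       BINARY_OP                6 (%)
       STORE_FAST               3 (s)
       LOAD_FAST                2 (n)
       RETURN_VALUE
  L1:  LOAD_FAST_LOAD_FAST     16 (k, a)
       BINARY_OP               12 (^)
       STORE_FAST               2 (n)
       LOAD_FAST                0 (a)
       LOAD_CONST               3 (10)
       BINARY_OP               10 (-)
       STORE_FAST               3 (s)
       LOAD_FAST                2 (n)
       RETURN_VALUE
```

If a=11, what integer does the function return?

LOAD_FAST_LOAD_FAST a,a → push 11,11. Stack: [11, 11]
BINARY_OP // → 11 // 11 = 1. Stack: [1]
LOAD_FAST_LOAD_FAST a,a → push 11,11. Stack: [1, 11, 11]
BINARY_OP | → 11 | 11 = 11. Stack: [1, 11]
BINARY_OP - → 1 - 11 = -10. Stack: [-10]
STORE_FAST k → k=-10. Stack: []
LOAD_FAST_LOAD_FAST k,a → push -10,11. Stack: [-10, 11]
COMPARE_OP bool(>=) → -10 vs 11 = False. Stack: [False]
POP_JUMP_IF_FALSE → pop False; jump. Stack: []
LOAD_FAST_LOAD_FAST k,a → push -10,11. Stack: [-10, 11]
BINARY_OP ^ → -10 ^ 11 = -3. Stack: [-3]
STORE_FAST n → n=-3. Stack: []
LOAD_FAST a → push 11. Stack: [11]
LOAD_CONST → push 10. Stack: [11, 10]
BINARY_OP - → 11 - 10 = 1. Stack: [1]
STORE_FAST s → s=1. Stack: []
LOAD_FAST n → push -3. Stack: [-3]
RETURN_VALUE → return -3.

-3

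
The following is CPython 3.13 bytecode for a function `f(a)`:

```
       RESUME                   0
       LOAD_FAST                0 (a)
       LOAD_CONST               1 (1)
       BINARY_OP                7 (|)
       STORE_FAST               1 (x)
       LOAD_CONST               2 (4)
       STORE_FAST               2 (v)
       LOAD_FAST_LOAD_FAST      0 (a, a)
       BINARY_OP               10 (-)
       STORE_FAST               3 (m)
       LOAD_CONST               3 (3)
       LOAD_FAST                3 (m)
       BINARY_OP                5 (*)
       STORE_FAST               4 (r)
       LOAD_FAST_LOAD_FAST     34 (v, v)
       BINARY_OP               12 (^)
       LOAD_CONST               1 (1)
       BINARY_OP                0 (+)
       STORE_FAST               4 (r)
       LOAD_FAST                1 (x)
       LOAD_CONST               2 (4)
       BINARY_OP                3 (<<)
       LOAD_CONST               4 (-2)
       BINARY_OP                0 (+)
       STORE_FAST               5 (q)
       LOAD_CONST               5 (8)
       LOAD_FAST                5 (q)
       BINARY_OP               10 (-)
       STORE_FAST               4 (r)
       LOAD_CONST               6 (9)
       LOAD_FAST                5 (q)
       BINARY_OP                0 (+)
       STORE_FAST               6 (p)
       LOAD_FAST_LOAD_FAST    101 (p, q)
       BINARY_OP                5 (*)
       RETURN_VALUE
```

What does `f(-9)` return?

LOAD_FAST a → push -9. Stack: [-9]
LOAD_CONST → push 1. Stack: [-9, 1]
BINARY_OP | → -9 | 1 = -9. Stack: [-9]
STORE_FAST x → x=-9. Stack: []
LOAD_CONST → push 4. Stack: [4]
STORE_FAST v → v=4. Stack: []
LOAD_FAST_LOAD_FAST a,a → push -9,-9. Stack: [-9, -9]
BINARY_OP - → -9 - -9 = 0. Stack: [0]
STORE_FAST m → m=0. Stack: []
LOAD_CONST → push 3. Stack: [3]
LOAD_FAST m → push 0. Stack: [3, 0]
BINARY_OP * → 3 * 0 = 0. Stack: [0]
STORE_FAST r → r=0. Stack: []
LOAD_FAST_LOAD_FAST v,v → push 4,4. Stack: [4, 4]
BINARY_OP ^ → 4 ^ 4 = 0. Stack: [0]
LOAD_CONST → push 1. Stack: [0, 1]
BINARY_OP + → 0 + 1 = 1. Stack: [1]
STORE_FAST r → r=1. Stack: []
LOAD_FAST x → push -9. Stack: [-9]
LOAD_CONST → push 4. Stack: [-9, 4]
BINARY_OP << → -9 << 4 = -144. Stack: [-144]
LOAD_CONST → push -2. Stack: [-144, -2]
BINARY_OP + → -144 + -2 = -146. Stack: [-146]
STORE_FAST q → q=-146. Stack: []
LOAD_CONST → push 8. Stack: [8]
LOAD_FAST q → push -146. Stack: [8, -146]
BINARY_OP - → 8 - -146 = 154. Stack: [154]
STORE_FAST r → r=154. Stack: []
LOAD_CONST → push 9. Stack: [9]
LOAD_FAST q → push -146. Stack: [9, -146]
BINARY_OP + → 9 + -146 = -137. Stack: [-137]
STORE_FAST p → p=-137. Stack: []
LOAD_FAST_LOAD_FAST p,q → push -137,-146. Stack: [-137, -146]
BINARY_OP * → -137 * -146 = 20002. Stack: [20002]
RETURN_VALUE → return 20002.

20002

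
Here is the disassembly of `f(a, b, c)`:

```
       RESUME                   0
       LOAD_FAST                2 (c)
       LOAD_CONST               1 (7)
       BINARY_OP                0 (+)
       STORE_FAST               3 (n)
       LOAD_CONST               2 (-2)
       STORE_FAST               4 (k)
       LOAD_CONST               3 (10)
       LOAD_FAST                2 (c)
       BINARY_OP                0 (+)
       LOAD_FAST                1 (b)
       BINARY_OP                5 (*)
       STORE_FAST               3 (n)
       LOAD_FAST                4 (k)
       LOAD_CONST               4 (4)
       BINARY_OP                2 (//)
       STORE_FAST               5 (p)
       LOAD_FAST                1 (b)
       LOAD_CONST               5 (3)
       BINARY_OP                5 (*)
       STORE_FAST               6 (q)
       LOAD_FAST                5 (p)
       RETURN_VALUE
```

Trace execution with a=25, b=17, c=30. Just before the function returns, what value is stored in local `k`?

-2

LOAD_FAST c → push 30. Stack: [30]
LOAD_CONST → push 7. Stack: [30, 7]
BINARY_OP + → 30 + 7 = 37. Stack: [37]
STORE_FAST n → n=37. Stack: []
LOAD_CONST → push -2. Stack: [-2]
STORE_FAST k → k=-2. Stack: []
LOAD_CONST → push 10. Stack: [10]
LOAD_FAST c → push 30. Stack: [10, 30]
BINARY_OP + → 10 + 30 = 40. Stack: [40]
LOAD_FAST b → push 17. Stack: [40, 17]
BINARY_OP * → 40 * 17 = 680. Stack: [680]
STORE_FAST n → n=680. Stack: []
LOAD_FAST k → push -2. Stack: [-2]
LOAD_CONST → push 4. Stack: [-2, 4]
BINARY_OP // → -2 // 4 = -1. Stack: [-1]
STORE_FAST p → p=-1. Stack: []
LOAD_FAST b → push 17. Stack: [17]
LOAD_CONST → push 3. Stack: [17, 3]
BINARY_OP * → 17 * 3 = 51. Stack: [51]
STORE_FAST q → q=51. Stack: []
LOAD_FAST p → push -1. Stack: [-1]
RETURN_VALUE → return -1.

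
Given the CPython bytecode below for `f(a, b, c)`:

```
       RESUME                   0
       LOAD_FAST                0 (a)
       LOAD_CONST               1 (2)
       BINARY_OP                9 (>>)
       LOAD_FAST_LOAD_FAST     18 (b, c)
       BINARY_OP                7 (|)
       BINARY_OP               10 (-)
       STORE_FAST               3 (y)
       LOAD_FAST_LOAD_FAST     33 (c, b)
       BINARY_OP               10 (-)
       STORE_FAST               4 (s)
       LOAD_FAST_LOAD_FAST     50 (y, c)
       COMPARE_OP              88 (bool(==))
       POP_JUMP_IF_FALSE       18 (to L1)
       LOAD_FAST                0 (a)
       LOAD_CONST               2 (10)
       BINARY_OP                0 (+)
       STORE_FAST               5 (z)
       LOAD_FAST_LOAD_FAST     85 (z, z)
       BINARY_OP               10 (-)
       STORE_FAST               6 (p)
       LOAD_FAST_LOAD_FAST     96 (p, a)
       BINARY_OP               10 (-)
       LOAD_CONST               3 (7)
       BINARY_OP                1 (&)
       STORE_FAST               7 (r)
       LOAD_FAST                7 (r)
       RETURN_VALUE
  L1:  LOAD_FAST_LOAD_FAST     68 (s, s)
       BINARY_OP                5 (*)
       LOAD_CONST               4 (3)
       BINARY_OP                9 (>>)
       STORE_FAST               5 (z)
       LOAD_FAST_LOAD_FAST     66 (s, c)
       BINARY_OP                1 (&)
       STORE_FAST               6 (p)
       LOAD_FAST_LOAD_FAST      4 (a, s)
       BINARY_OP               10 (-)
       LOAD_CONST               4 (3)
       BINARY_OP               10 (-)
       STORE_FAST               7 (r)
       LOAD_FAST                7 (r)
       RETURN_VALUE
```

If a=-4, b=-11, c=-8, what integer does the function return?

-10

LOAD_FAST a → push -4. Stack: [-4]
LOAD_CONST → push 2. Stack: [-4, 2]
BINARY_OP >> → -4 >> 2 = -1. Stack: [-1]
LOAD_FAST_LOAD_FAST b,c → push -11,-8. Stack: [-1, -11, -8]
BINARY_OP | → -11 | -8 = -3. Stack: [-1, -3]
BINARY_OP - → -1 - -3 = 2. Stack: [2]
STORE_FAST y → y=2. Stack: []
LOAD_FAST_LOAD_FAST c,b → push -8,-11. Stack: [-8, -11]
BINARY_OP - → -8 - -11 = 3. Stack: [3]
STORE_FAST s → s=3. Stack: []
LOAD_FAST_LOAD_FAST y,c → push 2,-8. Stack: [2, -8]
COMPARE_OP bool(==) → 2 vs -8 = False. Stack: [False]
POP_JUMP_IF_FALSE → pop False; jump. Stack: []
LOAD_FAST_LOAD_FAST s,s → push 3,3. Stack: [3, 3]
BINARY_OP * → 3 * 3 = 9. Stack: [9]
LOAD_CONST → push 3. Stack: [9, 3]
BINARY_OP >> → 9 >> 3 = 1. Stack: [1]
STORE_FAST z → z=1. Stack: []
LOAD_FAST_LOAD_FAST s,c → push 3,-8. Stack: [3, -8]
BINARY_OP & → 3 & -8 = 0. Stack: [0]
STORE_FAST p → p=0. Stack: []
LOAD_FAST_LOAD_FAST a,s → push -4,3. Stack: [-4, 3]
BINARY_OP - → -4 - 3 = -7. Stack: [-7]
LOAD_CONST → push 3. Stack: [-7, 3]
BINARY_OP - → -7 - 3 = -10. Stack: [-10]
STORE_FAST r → r=-10. Stack: []
LOAD_FAST r → push -10. Stack: [-10]
RETURN_VALUE → return -10.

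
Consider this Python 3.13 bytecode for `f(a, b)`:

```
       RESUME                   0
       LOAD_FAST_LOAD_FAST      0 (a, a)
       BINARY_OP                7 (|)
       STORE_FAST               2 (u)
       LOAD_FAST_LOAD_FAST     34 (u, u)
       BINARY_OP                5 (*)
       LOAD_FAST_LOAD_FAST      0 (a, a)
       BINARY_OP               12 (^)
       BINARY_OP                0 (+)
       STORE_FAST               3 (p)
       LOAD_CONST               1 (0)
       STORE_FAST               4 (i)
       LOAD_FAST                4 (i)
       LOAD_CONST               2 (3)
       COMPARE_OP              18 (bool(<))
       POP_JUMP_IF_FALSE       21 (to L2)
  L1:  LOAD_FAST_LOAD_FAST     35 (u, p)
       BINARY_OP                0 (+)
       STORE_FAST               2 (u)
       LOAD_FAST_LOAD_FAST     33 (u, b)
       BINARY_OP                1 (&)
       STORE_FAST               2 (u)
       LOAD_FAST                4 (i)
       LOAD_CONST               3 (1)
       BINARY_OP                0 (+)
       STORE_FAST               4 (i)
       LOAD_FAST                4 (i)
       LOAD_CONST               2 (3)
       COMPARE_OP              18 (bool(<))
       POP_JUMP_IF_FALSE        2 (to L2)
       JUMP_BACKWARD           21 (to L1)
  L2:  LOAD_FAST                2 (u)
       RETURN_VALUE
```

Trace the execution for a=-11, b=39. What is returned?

LOAD_FAST_LOAD_FAST a,a → push -11,-11. Stack: [-11, -11]
BINARY_OP | → -11 | -11 = -11. Stack: [-11]
STORE_FAST u → u=-11. Stack: []
LOAD_FAST_LOAD_FAST u,u → push -11,-11. Stack: [-11, -11]
BINARY_OP * → -11 * -11 = 121. Stack: [121]
LOAD_FAST_LOAD_FAST a,a → push -11,-11. Stack: [121, -11, -11]
BINARY_OP ^ → -11 ^ -11 = 0. Stack: [121, 0]
BINARY_OP + → 121 + 0 = 121. Stack: [121]
STORE_FAST p → p=121. Stack: []
LOAD_CONST → push 0. Stack: [0]
STORE_FAST i → i=0. Stack: []
LOAD_FAST i → push 0. Stack: [0]
LOAD_CONST → push 3. Stack: [0, 3]
COMPARE_OP bool(<) → 0 vs 3 = True. Stack: [True]
POP_JUMP_IF_FALSE → pop True; no jump. Stack: []
LOAD_FAST_LOAD_FAST u,p → push -11,121. Stack: [-11, 121]
BINARY_OP + → -11 + 121 = 110. Stack: [110]
STORE_FAST u → u=110. Stack: []
LOAD_FAST_LOAD_FAST u,b → push 110,39. Stack: [110, 39]
BINARY_OP & → 110 & 39 = 38. Stack: [38]
STORE_FAST u → u=38. Stack: []
LOAD_FAST i → push 0. Stack: [0]
LOAD_CONST → push 1. Stack: [0, 1]
BINARY_OP + → 0 + 1 = 1. Stack: [1]
STORE_FAST i → i=1. Stack: []
LOAD_FAST i → push 1. Stack: [1]
LOAD_CONST → push 3. Stack: [1, 3]
COMPARE_OP bool(<) → 1 vs 3 = True. Stack: [True]
POP_JUMP_IF_FALSE → pop True; no jump. Stack: []
LOAD_FAST_LOAD_FAST u,p → push 38,121. Stack: [38, 121]
BINARY_OP + → 38 + 121 = 159. Stack: [159]
STORE_FAST u → u=159. Stack: []
LOAD_FAST_LOAD_FAST u,b → push 159,39. Stack: [159, 39]
BINARY_OP & → 159 & 39 = 7. Stack: [7]
STORE_FAST u → u=7. Stack: []
LOAD_FAST i → push 1. Stack: [1]
LOAD_CONST → push 1. Stack: [1, 1]
BINARY_OP + → 1 + 1 = 2. Stack: [2]
STORE_FAST i → i=2. Stack: []
LOAD_FAST i → push 2. Stack: [2]
LOAD_CONST → push 3. Stack: [2, 3]
COMPARE_OP bool(<) → 2 vs 3 = True. Stack: [True]
POP_JUMP_IF_FALSE → pop True; no jump. Stack: []
LOAD_FAST_LOAD_FAST u,p → push 7,121. Stack: [7, 121]
BINARY_OP + → 7 + 121 = 128. Stack: [128]
STORE_FAST u → u=128. Stack: []
LOAD_FAST_LOAD_FAST u,b → push 128,39. Stack: [128, 39]
BINARY_OP & → 128 & 39 = 0. Stack: [0]
STORE_FAST u → u=0. Stack: []
LOAD_FAST i → push 2. Stack: [2]
LOAD_CONST → push 1. Stack: [2, 1]
BINARY_OP + → 2 + 1 = 3. Stack: [3]
STORE_FAST i → i=3. Stack: []
LOAD_FAST i → push 3. Stack: [3]
LOAD_CONST → push 3. Stack: [3, 3]
COMPARE_OP bool(<) → 3 vs 3 = False. Stack: [False]
POP_JUMP_IF_FALSE → pop False; jump. Stack: []
LOAD_FAST u → push 0. Stack: [0]
RETURN_VALUE → return 0.

0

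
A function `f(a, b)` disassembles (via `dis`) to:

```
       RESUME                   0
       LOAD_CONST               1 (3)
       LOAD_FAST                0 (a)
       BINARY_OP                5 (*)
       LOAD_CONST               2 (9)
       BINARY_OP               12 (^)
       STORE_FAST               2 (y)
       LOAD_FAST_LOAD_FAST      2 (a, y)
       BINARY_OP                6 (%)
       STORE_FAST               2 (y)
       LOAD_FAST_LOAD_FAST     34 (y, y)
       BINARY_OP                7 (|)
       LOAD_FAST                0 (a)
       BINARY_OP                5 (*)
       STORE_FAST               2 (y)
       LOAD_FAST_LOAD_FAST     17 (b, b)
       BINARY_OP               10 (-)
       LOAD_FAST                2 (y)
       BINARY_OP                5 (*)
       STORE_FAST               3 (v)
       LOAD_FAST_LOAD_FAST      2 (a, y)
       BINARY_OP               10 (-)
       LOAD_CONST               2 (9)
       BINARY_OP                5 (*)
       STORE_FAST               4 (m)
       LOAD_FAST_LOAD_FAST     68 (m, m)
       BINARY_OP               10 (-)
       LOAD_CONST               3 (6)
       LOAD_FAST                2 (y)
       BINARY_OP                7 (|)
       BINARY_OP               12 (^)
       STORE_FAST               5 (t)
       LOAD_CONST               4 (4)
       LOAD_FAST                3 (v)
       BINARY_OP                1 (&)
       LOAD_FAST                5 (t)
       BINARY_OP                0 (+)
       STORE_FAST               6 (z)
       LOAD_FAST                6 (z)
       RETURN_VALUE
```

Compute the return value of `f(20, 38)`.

406

LOAD_CONST → push 3. Stack: [3]
LOAD_FAST a → push 20. Stack: [3, 20]
BINARY_OP * → 3 * 20 = 60. Stack: [60]
LOAD_CONST → push 9. Stack: [60, 9]
BINARY_OP ^ → 60 ^ 9 = 53. Stack: [53]
STORE_FAST y → y=53. Stack: []
LOAD_FAST_LOAD_FAST a,y → push 20,53. Stack: [20, 53]
BINARY_OP % → 20 % 53 = 20. Stack: [20]
STORE_FAST y → y=20. Stack: []
LOAD_FAST_LOAD_FAST y,y → push 20,20. Stack: [20, 20]
BINARY_OP | → 20 | 20 = 20. Stack: [20]
LOAD_FAST a → push 20. Stack: [20, 20]
BINARY_OP * → 20 * 20 = 400. Stack: [400]
STORE_FAST y → y=400. Stack: []
LOAD_FAST_LOAD_FAST b,b → push 38,38. Stack: [38, 38]
BINARY_OP - → 38 - 38 = 0. Stack: [0]
LOAD_FAST y → push 400. Stack: [0, 400]
BINARY_OP * → 0 * 400 = 0. Stack: [0]
STORE_FAST v → v=0. Stack: []
LOAD_FAST_LOAD_FAST a,y → push 20,400. Stack: [20, 400]
BINARY_OP - → 20 - 400 = -380. Stack: [-380]
LOAD_CONST → push 9. Stack: [-380, 9]
BINARY_OP * → -380 * 9 = -3420. Stack: [-3420]
STORE_FAST m → m=-3420. Stack: []
LOAD_FAST_LOAD_FAST m,m → push -3420,-3420. Stack: [-3420, -3420]
BINARY_OP - → -3420 - -3420 = 0. Stack: [0]
LOAD_CONST → push 6. Stack: [0, 6]
LOAD_FAST y → push 400. Stack: [0, 6, 400]
BINARY_OP | → 6 | 400 = 406. Stack: [0, 406]
BINARY_OP ^ → 0 ^ 406 = 406. Stack: [406]
STORE_FAST t → t=406. Stack: []
LOAD_CONST → push 4. Stack: [4]
LOAD_FAST v → push 0. Stack: [4, 0]
BINARY_OP & → 4 & 0 = 0. Stack: [0]
LOAD_FAST t → push 406. Stack: [0, 406]
BINARY_OP + → 0 + 406 = 406. Stack: [406]
STORE_FAST z → z=406. Stack: []
LOAD_FAST z → push 406. Stack: [406]
RETURN_VALUE → return 406.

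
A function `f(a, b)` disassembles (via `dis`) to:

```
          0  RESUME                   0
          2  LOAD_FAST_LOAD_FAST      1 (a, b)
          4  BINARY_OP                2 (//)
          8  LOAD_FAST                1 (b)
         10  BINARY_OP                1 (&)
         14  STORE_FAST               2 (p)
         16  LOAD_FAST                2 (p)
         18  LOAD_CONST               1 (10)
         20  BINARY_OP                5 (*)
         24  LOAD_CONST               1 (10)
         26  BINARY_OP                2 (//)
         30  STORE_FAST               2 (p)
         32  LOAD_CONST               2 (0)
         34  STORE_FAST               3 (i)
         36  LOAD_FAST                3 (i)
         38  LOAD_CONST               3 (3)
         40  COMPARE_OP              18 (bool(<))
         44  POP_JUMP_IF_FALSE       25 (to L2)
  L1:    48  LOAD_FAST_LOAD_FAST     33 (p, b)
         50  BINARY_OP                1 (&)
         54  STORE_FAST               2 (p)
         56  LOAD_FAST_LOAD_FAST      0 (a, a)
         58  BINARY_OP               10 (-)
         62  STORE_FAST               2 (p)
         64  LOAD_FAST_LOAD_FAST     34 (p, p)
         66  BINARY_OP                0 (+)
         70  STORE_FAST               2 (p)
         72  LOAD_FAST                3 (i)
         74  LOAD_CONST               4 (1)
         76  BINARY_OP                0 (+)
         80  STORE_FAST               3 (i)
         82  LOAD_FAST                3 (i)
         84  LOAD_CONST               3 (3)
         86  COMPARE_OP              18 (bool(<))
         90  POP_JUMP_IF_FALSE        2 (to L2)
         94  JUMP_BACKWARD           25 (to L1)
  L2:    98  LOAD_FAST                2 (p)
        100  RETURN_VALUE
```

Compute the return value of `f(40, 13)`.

LOAD_FAST_LOAD_FAST a,b → push 40,13
BINARY_OP // → 40 // 13 = 3
LOAD_FAST b → push 13
BINARY_OP & → 3 & 13 = 1
STORE_FAST p → p=1
LOAD_FAST p → push 1
LOAD_CONST → push 10
BINARY_OP * → 1 * 10 = 10
LOAD_CONST → push 10
BINARY_OP // → 10 // 10 = 1
STORE_FAST p → p=1
LOAD_CONST → push 0
STORE_FAST i → i=0
LOAD_FAST i → push 0
LOAD_CONST → push 3
COMPARE_OP bool(<) → 0 vs 3 = True
POP_JUMP_IF_FALSE → pop True; no jump
LOAD_FAST_LOAD_FAST p,b → push 1,13
BINARY_OP & → 1 & 13 = 1
STORE_FAST p → p=1
LOAD_FAST_LOAD_FAST a,a → push 40,40
BINARY_OP - → 40 - 40 = 0
STORE_FAST p → p=0
LOAD_FAST_LOAD_FAST p,p → push 0,0
BINARY_OP + → 0 + 0 = 0
STORE_FAST p → p=0
LOAD_FAST i → push 0
LOAD_CONST → push 1
BINARY_OP + → 0 + 1 = 1
STORE_FAST i → i=1
LOAD_FAST i → push 1
LOAD_CONST → push 3
COMPARE_OP bool(<) → 1 vs 3 = True
POP_JUMP_IF_FALSE → pop True; no jump
LOAD_FAST_LOAD_FAST p,b → push 0,13
BINARY_OP & → 0 & 13 = 0
STORE_FAST p → p=0
LOAD_FAST_LOAD_FAST a,a → push 40,40
BINARY_OP - → 40 - 40 = 0
STORE_FAST p → p=0
LOAD_FAST_LOAD_FAST p,p → push 0,0
BINARY_OP + → 0 + 0 = 0
STORE_FAST p → p=0
LOAD_FAST i → push 1
LOAD_CONST → push 1
BINARY_OP + → 1 + 1 = 2
STORE_FAST i → i=2
LOAD_FAST i → push 2
LOAD_CONST → push 3
COMPARE_OP bool(<) → 2 vs 3 = True
POP_JUMP_IF_FALSE → pop True; no jump
LOAD_FAST_LOAD_FAST p,b → push 0,13
BINARY_OP & → 0 & 13 = 0
STORE_FAST p → p=0
LOAD_FAST_LOAD_FAST a,a → push 40,40
BINARY_OP - → 40 - 40 = 0
STORE_FAST p → p=0
LOAD_FAST_LOAD_FAST p,p → push 0,0
BINARY_OP + → 0 + 0 = 0
STORE_FAST p → p=0
LOAD_FAST i → push 2
LOAD_CONST → push 1
BINARY_OP + → 2 + 1 = 3
STORE_FAST i → i=3
LOAD_FAST i → push 3
LOAD_CONST → push 3
COMPARE_OP bool(<) → 3 vs 3 = False
POP_JUMP_IF_FALSE → pop False; jump
LOAD_FAST p → push 0
RETURN_VALUE → return 0.

0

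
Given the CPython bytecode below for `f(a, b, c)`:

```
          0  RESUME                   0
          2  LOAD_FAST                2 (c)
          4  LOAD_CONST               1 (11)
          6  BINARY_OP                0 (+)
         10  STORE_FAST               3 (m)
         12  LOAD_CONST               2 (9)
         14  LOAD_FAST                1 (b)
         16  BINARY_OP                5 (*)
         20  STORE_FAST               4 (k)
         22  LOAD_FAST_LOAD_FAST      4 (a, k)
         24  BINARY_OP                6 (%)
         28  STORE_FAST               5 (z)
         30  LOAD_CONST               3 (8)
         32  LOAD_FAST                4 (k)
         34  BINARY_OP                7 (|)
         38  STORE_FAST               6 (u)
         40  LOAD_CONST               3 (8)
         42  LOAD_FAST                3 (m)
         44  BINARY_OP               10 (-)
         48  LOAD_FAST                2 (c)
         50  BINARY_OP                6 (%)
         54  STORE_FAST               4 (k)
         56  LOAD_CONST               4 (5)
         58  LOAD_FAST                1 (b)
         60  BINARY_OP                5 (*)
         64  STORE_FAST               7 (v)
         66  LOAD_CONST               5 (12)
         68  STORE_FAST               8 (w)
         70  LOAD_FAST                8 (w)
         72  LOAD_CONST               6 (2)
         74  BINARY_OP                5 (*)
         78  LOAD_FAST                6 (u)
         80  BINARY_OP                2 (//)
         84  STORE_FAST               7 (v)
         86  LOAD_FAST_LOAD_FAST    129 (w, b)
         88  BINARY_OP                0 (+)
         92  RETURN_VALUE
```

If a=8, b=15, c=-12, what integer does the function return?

27

LOAD_FAST c → push -12. Stack: [-12]
LOAD_CONST → push 11. Stack: [-12, 11]
BINARY_OP + → -12 + 11 = -1. Stack: [-1]
STORE_FAST m → m=-1. Stack: []
LOAD_CONST → push 9. Stack: [9]
LOAD_FAST b → push 15. Stack: [9, 15]
BINARY_OP * → 9 * 15 = 135. Stack: [135]
STORE_FAST k → k=135. Stack: []
LOAD_FAST_LOAD_FAST a,k → push 8,135. Stack: [8, 135]
BINARY_OP % → 8 % 135 = 8. Stack: [8]
STORE_FAST z → z=8. Stack: []
LOAD_CONST → push 8. Stack: [8]
LOAD_FAST k → push 135. Stack: [8, 135]
BINARY_OP | → 8 | 135 = 143. Stack: [143]
STORE_FAST u → u=143. Stack: []
LOAD_CONST → push 8. Stack: [8]
LOAD_FAST m → push -1. Stack: [8, -1]
BINARY_OP - → 8 - -1 = 9. Stack: [9]
LOAD_FAST c → push -12. Stack: [9, -12]
BINARY_OP % → 9 % -12 = -3. Stack: [-3]
STORE_FAST k → k=-3. Stack: []
LOAD_CONST → push 5. Stack: [5]
LOAD_FAST b → push 15. Stack: [5, 15]
BINARY_OP * → 5 * 15 = 75. Stack: [75]
STORE_FAST v → v=75. Stack: []
LOAD_CONST → push 12. Stack: [12]
STORE_FAST w → w=12. Stack: []
LOAD_FAST w → push 12. Stack: [12]
LOAD_CONST → push 2. Stack: [12, 2]
BINARY_OP * → 12 * 2 = 24. Stack: [24]
LOAD_FAST u → push 143. Stack: [24, 143]
BINARY_OP // → 24 // 143 = 0. Stack: [0]
STORE_FAST v → v=0. Stack: []
LOAD_FAST_LOAD_FAST w,b → push 12,15. Stack: [12, 15]
BINARY_OP + → 12 + 15 = 27. Stack: [27]
RETURN_VALUE → return 27.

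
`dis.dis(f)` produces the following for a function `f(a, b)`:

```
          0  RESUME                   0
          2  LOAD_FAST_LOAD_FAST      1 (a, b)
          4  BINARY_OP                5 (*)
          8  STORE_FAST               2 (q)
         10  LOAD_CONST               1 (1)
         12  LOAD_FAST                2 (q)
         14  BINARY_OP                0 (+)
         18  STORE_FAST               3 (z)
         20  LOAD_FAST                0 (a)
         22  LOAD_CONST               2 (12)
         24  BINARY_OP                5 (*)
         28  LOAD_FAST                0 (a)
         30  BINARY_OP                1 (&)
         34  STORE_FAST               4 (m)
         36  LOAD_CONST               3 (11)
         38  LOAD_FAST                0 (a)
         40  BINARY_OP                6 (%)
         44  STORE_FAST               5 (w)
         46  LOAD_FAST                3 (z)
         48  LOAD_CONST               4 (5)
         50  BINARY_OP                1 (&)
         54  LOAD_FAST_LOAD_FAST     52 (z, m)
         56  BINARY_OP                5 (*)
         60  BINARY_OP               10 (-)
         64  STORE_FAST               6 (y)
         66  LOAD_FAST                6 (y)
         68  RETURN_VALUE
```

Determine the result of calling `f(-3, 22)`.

LOAD_FAST_LOAD_FAST a,b → push -3,22. Stack: [-3, 22]
BINARY_OP * → -3 * 22 = -66. Stack: [-66]
STORE_FAST q → q=-66. Stack: []
LOAD_CONST → push 1. Stack: [1]
LOAD_FAST q → push -66. Stack: [1, -66]
BINARY_OP + → 1 + -66 = -65. Stack: [-65]
STORE_FAST z → z=-65. Stack: []
LOAD_FAST a → push -3. Stack: [-3]
LOAD_CONST → push 12. Stack: [-3, 12]
BINARY_OP * → -3 * 12 = -36. Stack: [-36]
LOAD_FAST a → push -3. Stack: [-36, -3]
BINARY_OP & → -36 & -3 = -36. Stack: [-36]
STORE_FAST m → m=-36. Stack: []
LOAD_CONST → push 11. Stack: [11]
LOAD_FAST a → push -3. Stack: [11, -3]
BINARY_OP % → 11 % -3 = -1. Stack: [-1]
STORE_FAST w → w=-1. Stack: []
LOAD_FAST z → push -65. Stack: [-65]
LOAD_CONST → push 5. Stack: [-65, 5]
BINARY_OP & → -65 & 5 = 5. Stack: [5]
LOAD_FAST_LOAD_FAST z,m → push -65,-36. Stack: [5, -65, -36]
BINARY_OP * → -65 * -36 = 2340. Stack: [5, 2340]
BINARY_OP - → 5 - 2340 = -2335. Stack: [-2335]
STORE_FAST y → y=-2335. Stack: []
LOAD_FAST y → push -2335. Stack: [-2335]
RETURN_VALUE → return -2335.

-2335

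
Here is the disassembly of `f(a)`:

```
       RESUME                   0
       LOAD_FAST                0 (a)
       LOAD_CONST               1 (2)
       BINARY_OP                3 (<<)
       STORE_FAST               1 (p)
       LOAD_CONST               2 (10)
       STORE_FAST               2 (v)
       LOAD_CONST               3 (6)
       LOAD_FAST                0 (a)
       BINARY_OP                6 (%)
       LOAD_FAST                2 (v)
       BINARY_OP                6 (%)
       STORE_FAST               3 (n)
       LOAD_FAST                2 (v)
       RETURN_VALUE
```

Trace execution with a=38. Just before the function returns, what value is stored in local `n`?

LOAD_FAST a → push 38. Stack: [38]
LOAD_CONST → push 2. Stack: [38, 2]
BINARY_OP << → 38 << 2 = 152. Stack: [152]
STORE_FAST p → p=152. Stack: []
LOAD_CONST → push 10. Stack: [10]
STORE_FAST v → v=10. Stack: []
LOAD_CONST → push 6. Stack: [6]
LOAD_FAST a → push 38. Stack: [6, 38]
BINARY_OP % → 6 % 38 = 6. Stack: [6]
LOAD_FAST v → push 10. Stack: [6, 10]
BINARY_OP % → 6 % 10 = 6. Stack: [6]
STORE_FAST n → n=6. Stack: []
LOAD_FAST v → push 10. Stack: [10]
RETURN_VALUE → return 10.

6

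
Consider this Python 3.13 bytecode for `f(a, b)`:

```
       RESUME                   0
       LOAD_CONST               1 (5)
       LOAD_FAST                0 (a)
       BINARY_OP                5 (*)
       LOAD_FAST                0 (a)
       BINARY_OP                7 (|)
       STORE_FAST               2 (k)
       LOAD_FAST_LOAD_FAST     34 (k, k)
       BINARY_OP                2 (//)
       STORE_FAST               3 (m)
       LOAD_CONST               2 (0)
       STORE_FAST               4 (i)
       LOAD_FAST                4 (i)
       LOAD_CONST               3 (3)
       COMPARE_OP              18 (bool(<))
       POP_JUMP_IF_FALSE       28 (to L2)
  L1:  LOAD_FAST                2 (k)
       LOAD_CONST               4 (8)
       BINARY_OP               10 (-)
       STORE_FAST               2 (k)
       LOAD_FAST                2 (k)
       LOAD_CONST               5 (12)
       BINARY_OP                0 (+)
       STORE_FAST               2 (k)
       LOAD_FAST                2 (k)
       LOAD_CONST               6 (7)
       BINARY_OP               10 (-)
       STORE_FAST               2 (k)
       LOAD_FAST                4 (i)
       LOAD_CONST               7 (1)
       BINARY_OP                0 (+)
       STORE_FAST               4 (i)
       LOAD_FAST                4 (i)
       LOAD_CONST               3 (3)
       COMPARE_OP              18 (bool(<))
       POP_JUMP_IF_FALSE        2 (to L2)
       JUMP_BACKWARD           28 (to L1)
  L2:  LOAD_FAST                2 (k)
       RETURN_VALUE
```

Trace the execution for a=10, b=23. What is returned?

LOAD_CONST → push 5
LOAD_FAST a → push 10
BINARY_OP * → 5 * 10 = 50
LOAD_FAST a → push 10
BINARY_OP | → 50 | 10 = 58
STORE_FAST k → k=58
LOAD_FAST_LOAD_FAST k,k → push 58,58
BINARY_OP // → 58 // 58 = 1
STORE_FAST m → m=1
LOAD_CONST → push 0
STORE_FAST i → i=0
LOAD_FAST i → push 0
LOAD_CONST → push 3
COMPARE_OP bool(<) → 0 vs 3 = True
POP_JUMP_IF_FALSE → pop True; no jump
LOAD_FAST k → push 58
LOAD_CONST → push 8
BINARY_OP - → 58 - 8 = 50
STORE_FAST k → k=50
LOAD_FAST k → push 50
LOAD_CONST → push 12
BINARY_OP + → 50 + 12 = 62
STORE_FAST k → k=62
LOAD_FAST k → push 62
LOAD_CONST → push 7
BINARY_OP - → 62 - 7 = 55
STORE_FAST k → k=55
LOAD_FAST i → push 0
LOAD_CONST → push 1
BINARY_OP + → 0 + 1 = 1
STORE_FAST i → i=1
LOAD_FAST i → push 1
LOAD_CONST → push 3
COMPARE_OP bool(<) → 1 vs 3 = True
POP_JUMP_IF_FALSE → pop True; no jump
LOAD_FAST k → push 55
LOAD_CONST → push 8
BINARY_OP - → 55 - 8 = 47
STORE_FAST k → k=47
LOAD_FAST k → push 47
LOAD_CONST → push 12
BINARY_OP + → 47 + 12 = 59
STORE_FAST k → k=59
LOAD_FAST k → push 59
LOAD_CONST → push 7
BINARY_OP - → 59 - 7 = 52
STORE_FAST k → k=52
LOAD_FAST i → push 1
LOAD_CONST → push 1
BINARY_OP + → 1 + 1 = 2
STORE_FAST i → i=2
LOAD_FAST i → push 2
LOAD_CONST → push 3
COMPARE_OP bool(<) → 2 vs 3 = True
POP_JUMP_IF_FALSE → pop True; no jump
LOAD_FAST k → push 52
LOAD_CONST → push 8
BINARY_OP - → 52 - 8 = 44
STORE_FAST k → k=44
LOAD_FAST k → push 44
LOAD_CONST → push 12
BINARY_OP + → 44 + 12 = 56
STORE_FAST k → k=56
LOAD_FAST k → push 56
LOAD_CONST → push 7
BINARY_OP - → 56 - 7 = 49
STORE_FAST k → k=49
LOAD_FAST i → push 2
LOAD_CONST → push 1
BINARY_OP + → 2 + 1 = 3
STORE_FAST i → i=3
LOAD_FAST i → push 3
LOAD_CONST → push 3
COMPARE_OP bool(<) → 3 vs 3 = False
POP_JUMP_IF_FALSE → pop False; jump
LOAD_FAST k → push 49
RETURN_VALUE → return 49.

49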